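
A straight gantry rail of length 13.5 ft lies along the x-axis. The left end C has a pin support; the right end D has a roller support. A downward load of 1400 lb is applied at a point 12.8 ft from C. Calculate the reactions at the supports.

C_x = 0, C_y = 72.59 lb, D_y = 1327 lb

Moments about C: D_y·13.5 − 1400·12.8 = 0 → D_y = 17920/13.5 = 1327.41 ≈ 1327 lb.
ΣF_y = 0: C_y + 1327.41 − 1400 = 0 → C_y = 72.59 lb.
ΣF_x = 0: no horizontal applied forces, so C_x = 0.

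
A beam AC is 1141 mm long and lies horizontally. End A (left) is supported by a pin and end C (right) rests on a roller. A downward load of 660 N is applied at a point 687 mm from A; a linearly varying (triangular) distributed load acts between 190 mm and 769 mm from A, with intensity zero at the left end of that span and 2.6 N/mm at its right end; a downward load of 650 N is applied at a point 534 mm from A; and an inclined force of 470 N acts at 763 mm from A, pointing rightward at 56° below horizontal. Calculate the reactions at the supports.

Resultant of the triangular load: ½ × 2.6 × 579 = 752.7 N, acting at 576 mm from A (one-third of the span from the peak).
Taking moments about A: C_y·1141 − 660·687 − (½·2.6·579)·576 − 650·534 − 470·sin56°·763 = 0 → C_y = 1531380/1141 = 1342.14 ≈ 1342 N.
ΣF_y = 0: A_y + 1342.14 − 660 − ½·2.6·579 − 650 − 470·sin56° = 0 → A_y = 1110 N.
ΣF_x = 0: A_x + 470·cos56° = 0 → A_x = -262.8 N.

A_x = -262.8 N, A_y = 1110 N, C_y = 1342 N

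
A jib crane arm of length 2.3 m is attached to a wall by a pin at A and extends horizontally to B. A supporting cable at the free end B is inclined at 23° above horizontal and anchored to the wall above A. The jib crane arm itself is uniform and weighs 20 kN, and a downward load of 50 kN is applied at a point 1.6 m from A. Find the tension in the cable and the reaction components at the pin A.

ΣM about A: T·sin23°·2.3 − 20·1.15 − 50·1.6 = 0 → T = 103/(2.3·0.390731) = 114.612 ≈ 114.6 kN.
ΣF_x = 0: A_x − T·cos23° = 0 → A_x = 114.612 × 0.920505 = 105.5 kN.
ΣF_y = 0: A_y + T·sin23° − 20 − 50 = 0 → A_y = 70 − 114.612 × 0.390731 = 25.22 kN.

T = 114.6 kN, A_x = 105.5 kN, A_y = 25.22 kN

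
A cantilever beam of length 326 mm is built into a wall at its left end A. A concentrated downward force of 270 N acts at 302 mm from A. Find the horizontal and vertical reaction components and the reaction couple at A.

ΣF_x = 0: A_x = 0.
ΣF_y = 0: A_y − 270 = 0 → A_y = 270.0 N.
ΣM about A: M_A − 270·302 = 0 → M_A = 81540 N·mm.

A_x = 0, A_y = 270.0 N, M_A = 81540 N·mm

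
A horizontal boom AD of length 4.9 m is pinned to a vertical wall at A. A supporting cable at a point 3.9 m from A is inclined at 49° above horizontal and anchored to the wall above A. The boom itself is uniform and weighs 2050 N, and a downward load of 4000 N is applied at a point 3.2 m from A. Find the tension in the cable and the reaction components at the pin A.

ΣM about A: T·sin49°·3.9 − 2050·2.45 − 4000·3.2 = 0 → T = 17822.5/(3.9·0.75471) = 6055.14 ≈ 6055 N.
ΣF_x = 0: A_x − T·cos49° = 0 → A_x = 6055.14 × 0.656059 = 3973 N.
ΣF_y = 0: A_y + T·sin49° − 2050 − 4000 = 0 → A_y = 6050 − 6055.14 × 0.75471 = 1480 N.

T = 6055 N, A_x = 3973 N, A_y = 1480 N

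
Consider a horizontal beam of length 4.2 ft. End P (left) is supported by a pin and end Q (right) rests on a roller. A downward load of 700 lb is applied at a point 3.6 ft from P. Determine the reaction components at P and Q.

P_x = 0, P_y = 100.0 lb, Q_y = 600.0 lb

Moments about P: Q_y·4.2 − 700·3.6 = 0 → Q_y = 2520/4.2 = 600.0 lb.
ΣF_y = 0: P_y + 600 − 700 = 0 → P_y = 100.0 lb.
ΣF_x = 0: no horizontal applied forces, so P_x = 0.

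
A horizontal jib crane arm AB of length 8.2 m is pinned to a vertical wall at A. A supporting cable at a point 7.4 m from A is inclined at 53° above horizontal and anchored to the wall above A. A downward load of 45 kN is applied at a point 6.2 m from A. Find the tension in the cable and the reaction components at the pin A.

ΣM about A: T·sin53°·7.4 − 45·6.2 = 0 → T = 279/(7.4·0.798636) = 47.2089 ≈ 47.21 kN.
ΣF_x = 0: A_x − T·cos53° = 0 → A_x = 47.2089 × 0.601815 = 28.41 kN.
ΣF_y = 0: A_y + T·sin53° − 45 = 0 → A_y = 45 − 47.2089 × 0.798636 = 7.297 kN.

T = 47.21 kN, A_x = 28.41 kN, A_y = 7.297 kN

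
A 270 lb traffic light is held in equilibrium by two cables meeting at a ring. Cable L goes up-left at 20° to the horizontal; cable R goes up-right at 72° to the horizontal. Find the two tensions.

ΣF_x = 0: −T_L·cos20° + T_R·cos72° = 0 → T_R = 3.04091·T_L.
ΣF_y = 0: T_L·sin20° + T_R·sin72° = 270.
Substitute: T_L·(0.34202 + 3.04091·0.951057) = 270 → T_L = 83.4854 ≈ 83.49 lb.
Then T_R = 3.04091 × 83.4854 = 253.9 lb.

T_L = 83.49 lb, T_R = 253.9 lb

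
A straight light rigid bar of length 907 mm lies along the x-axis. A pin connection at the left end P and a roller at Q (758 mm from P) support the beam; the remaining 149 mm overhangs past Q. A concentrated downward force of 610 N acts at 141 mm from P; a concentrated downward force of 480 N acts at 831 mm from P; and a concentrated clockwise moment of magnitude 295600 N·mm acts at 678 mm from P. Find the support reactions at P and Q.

P_x = 0, P_y = 60.33 N, Q_y = 1030 N

ΣM about P: Q_y·758 − 610·141 − 480·831 − 295600 = 0 → Q_y = 780490/758 = 1029.67 ≈ 1030 N.
ΣF_y = 0: P_y + 1029.67 − 610 − 480 = 0 → P_y = 60.33 N.
ΣF_x = 0: no horizontal applied forces, so P_x = 0.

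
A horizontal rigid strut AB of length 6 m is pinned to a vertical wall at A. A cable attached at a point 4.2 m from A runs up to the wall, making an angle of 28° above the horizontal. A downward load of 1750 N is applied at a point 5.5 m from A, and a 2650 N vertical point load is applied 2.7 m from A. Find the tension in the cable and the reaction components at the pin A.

ΣM about A: T·sin28°·4.2 − 1750·5.5 − 2650·2.7 = 0 → T = 16780/(4.2·0.469472) = 8510.07 ≈ 8510 N.
ΣF_x = 0: A_x − T·cos28° = 0 → A_x = 8510.07 × 0.882948 = 7514 N.
ΣF_y = 0: A_y + T·sin28° − 1750 − 2650 = 0 → A_y = 4400 − 8510.07 × 0.469472 = 404.8 N.

T = 8510 N, A_x = 7514 N, A_y = 404.8 N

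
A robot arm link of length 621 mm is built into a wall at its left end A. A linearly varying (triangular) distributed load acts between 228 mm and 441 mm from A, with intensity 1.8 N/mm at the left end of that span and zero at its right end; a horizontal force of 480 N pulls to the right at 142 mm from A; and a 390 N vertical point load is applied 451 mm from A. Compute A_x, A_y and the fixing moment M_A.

Resultant of the triangular load: ½ × 1.8 × 213 = 191.7 N, acting at 299 mm from A (one-third of the span from the peak).
ΣF_x = 0: A_x + 480 = 0 → A_x = -480.0 N.
ΣF_y = 0: A_y − ½·1.8·213 − 390 = 0 → A_y = 581.7 N.
ΣM about A: M_A − (½·1.8·213)·299 − 390·451 = 0 → M_A = 233200 N·mm.

A_x = -480.0 N, A_y = 581.7 N, M_A = 233200 N·mm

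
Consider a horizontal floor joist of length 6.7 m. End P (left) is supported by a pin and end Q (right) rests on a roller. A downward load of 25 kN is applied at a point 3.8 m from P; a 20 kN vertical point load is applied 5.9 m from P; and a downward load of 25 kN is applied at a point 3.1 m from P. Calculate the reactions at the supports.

ΣM about P: Q_y·6.7 − 25·3.8 − 20·5.9 − 25·3.1 = 0 → Q_y = 290.5/6.7 = 43.3582 ≈ 43.36 kN.
ΣF_y = 0: P_y + 43.3582 − 25 − 20 − 25 = 0 → P_y = 26.64 kN.
ΣF_x = 0: no horizontal applied forces, so P_x = 0.

P_x = 0, P_y = 26.64 kN, Q_y = 43.36 kN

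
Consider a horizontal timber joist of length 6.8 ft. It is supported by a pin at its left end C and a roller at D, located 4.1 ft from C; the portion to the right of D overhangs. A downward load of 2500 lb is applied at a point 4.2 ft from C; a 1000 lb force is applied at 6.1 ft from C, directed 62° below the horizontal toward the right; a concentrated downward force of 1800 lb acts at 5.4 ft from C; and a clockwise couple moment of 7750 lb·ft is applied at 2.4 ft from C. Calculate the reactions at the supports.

C_x = -469.5 lb, C_y = -2953 lb, D_y = 8136 lb

Moments about C: D_y·4.1 − 2500·4.2 − 1000·sin62°·6.1 − 1800·5.4 − 7750 = 0 → D_y = 33356/4.1 = 8135.61 ≈ 8136 lb.
ΣF_y = 0: C_y + 8135.61 − 2500 − 1000·sin62° − 1800 = 0 → C_y = -2953 lb.
ΣF_x = 0: C_x + 1000·cos62° = 0 → C_x = -469.5 lb.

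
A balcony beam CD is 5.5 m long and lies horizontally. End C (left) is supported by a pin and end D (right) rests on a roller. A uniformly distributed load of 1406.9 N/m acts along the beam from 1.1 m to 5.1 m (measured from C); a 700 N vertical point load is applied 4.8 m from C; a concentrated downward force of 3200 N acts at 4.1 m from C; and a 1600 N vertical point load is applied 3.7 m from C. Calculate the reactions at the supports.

C_x = 0, C_y = 3883 N, D_y = 7245 N

Resultant of the distributed load: 1406.9 × 4 = 5627.6 N at 3.1 m from C.
Moments about C: D_y·5.5 − (1406.9·4)·3.1 − 700·4.8 − 3200·4.1 − 1600·3.7 = 0 → D_y = 39845.56/5.5 = 7244.65 ≈ 7245 N.
ΣF_y = 0: C_y + 7244.65 − 1406.9·4 − 700 − 3200 − 1600 = 0 → C_y = 3883 N.
ΣF_x = 0: no horizontal applied forces, so C_x = 0.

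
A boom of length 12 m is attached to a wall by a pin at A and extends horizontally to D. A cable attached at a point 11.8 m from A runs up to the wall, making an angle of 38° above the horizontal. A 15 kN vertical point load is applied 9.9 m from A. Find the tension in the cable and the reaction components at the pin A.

ΣM about A: T·sin38°·11.8 − 15·9.9 = 0 → T = 148.5/(11.8·0.615661) = 20.441 ≈ 20.44 kN.
ΣF_x = 0: A_x − T·cos38° = 0 → A_x = 20.441 × 0.788011 = 16.11 kN.
ΣF_y = 0: A_y + T·sin38° − 15 = 0 → A_y = 15 − 20.441 × 0.615661 = 2.415 kN.

T = 20.44 kN, A_x = 16.11 kN, A_y = 2.415 kN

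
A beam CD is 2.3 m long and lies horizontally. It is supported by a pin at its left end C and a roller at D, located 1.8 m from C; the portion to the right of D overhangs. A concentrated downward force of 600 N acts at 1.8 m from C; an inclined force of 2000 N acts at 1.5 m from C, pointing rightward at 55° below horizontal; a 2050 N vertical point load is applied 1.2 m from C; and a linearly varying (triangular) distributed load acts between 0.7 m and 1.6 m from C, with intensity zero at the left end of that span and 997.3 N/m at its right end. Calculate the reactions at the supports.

C_x = -1147 N, C_y = 1081 N, D_y = 3656 N

Resultant of the triangular load: ½ × 997.3 × 0.9 = 448.785 N, acting at 1.3 m from C (one-third of the span from the peak).
ΣM about C: D_y·1.8 − 600·1.8 − 2000·sin55°·1.5 − 2050·1.2 − (½·997.3·0.9)·1.3 = 0 → D_y = 6580.88/1.8 = 3656.04 ≈ 3656 N.
ΣF_y = 0: C_y + 3656.04 − 600 − 2000·sin55° − 2050 − ½·997.3·0.9 = 0 → C_y = 1081 N.
ΣF_x = 0: C_x + 2000·cos55° = 0 → C_x = -1147 N.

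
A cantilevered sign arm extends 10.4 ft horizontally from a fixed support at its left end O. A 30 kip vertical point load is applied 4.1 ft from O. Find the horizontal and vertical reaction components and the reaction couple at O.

O_x = 0, O_y = 30.00 kip, M_O = 123.0 kip·ft

ΣF_x = 0: O_x = 0.
ΣF_y = 0: O_y − 30 = 0 → O_y = 30.00 kip.
ΣM about O: M_O − 30·4.1 = 0 → M_O = 123.0 kip·ft.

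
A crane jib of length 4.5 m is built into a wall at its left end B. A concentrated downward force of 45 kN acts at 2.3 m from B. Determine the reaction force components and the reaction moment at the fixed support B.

B_x = 0, B_y = 45.00 kN, M_B = 103.5 kN·m

ΣF_x = 0: B_x = 0.
ΣF_y = 0: B_y − 45 = 0 → B_y = 45.00 kN.
ΣM about B: M_B − 45·2.3 = 0 → M_B = 103.5 kN·m.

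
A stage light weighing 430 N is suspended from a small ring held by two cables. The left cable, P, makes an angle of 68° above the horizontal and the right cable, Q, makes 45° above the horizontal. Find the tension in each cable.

T_P = 330.3 N, T_Q = 175.0 N

ΣF_x = 0: −T_P·cos68° + T_Q·cos45° = 0 → T_Q = 0.529774·T_P.
ΣF_y = 0: T_P·sin68° + T_Q·sin45° = 430.
Substitute: T_P·(0.927184 + 0.529774·0.707107) = 430 → T_P = 330.314 ≈ 330.3 N.
Then T_Q = 0.529774 × 330.314 = 175.0 N.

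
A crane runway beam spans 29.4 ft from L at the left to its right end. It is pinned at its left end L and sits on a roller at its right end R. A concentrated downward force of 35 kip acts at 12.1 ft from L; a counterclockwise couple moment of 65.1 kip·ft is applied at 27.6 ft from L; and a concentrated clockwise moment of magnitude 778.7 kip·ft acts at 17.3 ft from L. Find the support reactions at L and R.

L_x = 0, L_y = -3.677 kip, R_y = 38.68 kip

ΣM about L: R_y·29.4 − 35·12.1 + 65.1 − 778.7 = 0 → R_y = 1137.1/29.4 = 38.6769 ≈ 38.68 kip.
ΣF_y = 0: L_y + 38.6769 − 35 = 0 → L_y = -3.677 kip.
ΣF_x = 0: no horizontal applied forces, so L_x = 0.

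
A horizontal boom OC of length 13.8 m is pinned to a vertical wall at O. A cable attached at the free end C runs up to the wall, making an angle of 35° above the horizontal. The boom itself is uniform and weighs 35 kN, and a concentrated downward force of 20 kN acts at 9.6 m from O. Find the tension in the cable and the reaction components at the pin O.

ΣM about O: T·sin35°·13.8 − 35·6.9 − 20·9.6 = 0 → T = 433.5/(13.8·0.573576) = 54.767 ≈ 54.77 kN.
ΣF_x = 0: O_x − T·cos35° = 0 → O_x = 54.767 × 0.819152 = 44.86 kN.
ΣF_y = 0: O_y + T·sin35° − 35 − 20 = 0 → O_y = 55 − 54.767 × 0.573576 = 23.59 kN.

T = 54.77 kN, O_x = 44.86 kN, O_y = 23.59 kN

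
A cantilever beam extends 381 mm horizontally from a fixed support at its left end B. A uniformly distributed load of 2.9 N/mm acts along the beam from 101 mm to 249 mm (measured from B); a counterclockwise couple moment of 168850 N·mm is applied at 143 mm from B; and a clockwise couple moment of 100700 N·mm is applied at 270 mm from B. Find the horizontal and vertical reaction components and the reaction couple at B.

B_x = 0, B_y = 429.2 N, M_B = 6960 N·mm

Resultant of the distributed load: 2.9 × 148 = 429.2 N at 175 mm from B.
ΣF_x = 0: B_x = 0.
ΣF_y = 0: B_y − 2.9·148 = 0 → B_y = 429.2 N.
ΣM about B: M_B − (2.9·148)·175 + 168850 − 100700 = 0 → M_B = 6960 N·mm.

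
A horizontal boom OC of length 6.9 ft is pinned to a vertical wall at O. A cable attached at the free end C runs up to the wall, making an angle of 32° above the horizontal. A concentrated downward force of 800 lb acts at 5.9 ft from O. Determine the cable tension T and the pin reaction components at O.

T = 1291 lb, O_x = 1095 lb, O_y = 115.9 lb

ΣM about O: T·sin32°·6.9 − 800·5.9 = 0 → T = 4720/(6.9·0.529919) = 1290.87 ≈ 1291 lb.
ΣF_x = 0: O_x − T·cos32° = 0 → O_x = 1290.87 × 0.848048 = 1095 lb.
ΣF_y = 0: O_y + T·sin32° − 800 = 0 → O_y = 800 − 1290.87 × 0.529919 = 115.9 lb.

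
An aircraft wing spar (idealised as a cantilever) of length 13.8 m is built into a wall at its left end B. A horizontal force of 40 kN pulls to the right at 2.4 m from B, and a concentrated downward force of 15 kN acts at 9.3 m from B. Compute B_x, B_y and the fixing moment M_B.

ΣF_x = 0: B_x + 40 = 0 → B_x = -40.00 kN.
ΣF_y = 0: B_y − 15 = 0 → B_y = 15.00 kN.
ΣM about B: M_B − 15·9.3 = 0 → M_B = 139.5 kN·m.

B_x = -40.00 kN, B_y = 15.00 kN, M_B = 139.5 kN·m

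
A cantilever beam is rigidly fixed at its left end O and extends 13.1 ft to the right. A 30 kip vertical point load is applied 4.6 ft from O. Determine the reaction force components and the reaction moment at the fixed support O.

ΣF_x = 0: O_x = 0.
ΣF_y = 0: O_y − 30 = 0 → O_y = 30.00 kip.
ΣM about O: M_O − 30·4.6 = 0 → M_O = 138.0 kip·ft.

O_x = 0, O_y = 30.00 kip, M_O = 138.0 kip·ft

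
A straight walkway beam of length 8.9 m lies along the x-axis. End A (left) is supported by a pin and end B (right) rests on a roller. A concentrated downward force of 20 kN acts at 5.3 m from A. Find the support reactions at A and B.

Moments about A: B_y·8.9 − 20·5.3 = 0 → B_y = 106/8.9 = 11.9101 ≈ 11.91 kN.
ΣF_y = 0: A_y + 11.9101 − 20 = 0 → A_y = 8.090 kN.
ΣF_x = 0: no horizontal applied forces, so A_x = 0.

A_x = 0, A_y = 8.090 kN, B_y = 11.91 kN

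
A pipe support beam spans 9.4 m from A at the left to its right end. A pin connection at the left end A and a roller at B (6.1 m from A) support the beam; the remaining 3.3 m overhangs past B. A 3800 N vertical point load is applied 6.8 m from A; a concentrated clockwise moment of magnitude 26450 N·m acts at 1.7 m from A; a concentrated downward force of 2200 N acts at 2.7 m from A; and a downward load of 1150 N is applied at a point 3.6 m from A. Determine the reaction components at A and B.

Taking moments about A: B_y·6.1 − 3800·6.8 − 26450 − 2200·2.7 − 1150·3.6 = 0 → B_y = 62370/6.1 = 10224.6 ≈ 10220 N.
ΣF_y = 0: A_y + 10224.6 − 3800 − 2200 − 1150 = 0 → A_y = -3075 N.
ΣF_x = 0: no horizontal applied forces, so A_x = 0.

A_x = 0, A_y = -3075 N, B_y = 10220 N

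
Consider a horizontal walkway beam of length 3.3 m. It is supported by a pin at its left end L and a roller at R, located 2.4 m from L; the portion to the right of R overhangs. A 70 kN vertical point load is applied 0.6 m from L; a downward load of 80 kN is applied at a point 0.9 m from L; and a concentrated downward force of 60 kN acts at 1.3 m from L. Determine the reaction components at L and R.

L_x = 0, L_y = 130.0 kN, R_y = 80.00 kN

Moments about L: R_y·2.4 − 70·0.6 − 80·0.9 − 60·1.3 = 0 → R_y = 192/2.4 = 80.00 kN.
ΣF_y = 0: L_y + 80 − 70 − 80 − 60 = 0 → L_y = 130.0 kN.
ΣF_x = 0: no horizontal applied forces, so L_x = 0.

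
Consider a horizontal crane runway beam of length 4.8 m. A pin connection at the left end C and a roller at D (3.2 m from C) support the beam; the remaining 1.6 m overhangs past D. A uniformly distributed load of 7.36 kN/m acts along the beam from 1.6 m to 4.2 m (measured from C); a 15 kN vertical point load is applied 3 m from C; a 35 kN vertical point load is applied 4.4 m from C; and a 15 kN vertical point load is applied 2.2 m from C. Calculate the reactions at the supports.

C_x = 0, C_y = -5.706 kN, D_y = 89.84 kN

Resultant of the distributed load: 7.36 × 2.6 = 19.136 kN at 2.9 m from C.
Moments about C: D_y·3.2 − (7.36·2.6)·2.9 − 15·3 − 35·4.4 − 15·2.2 = 0 → D_y = 287.4944/3.2 = 89.842 ≈ 89.84 kN.
ΣF_y = 0: C_y + 89.842 − 7.36·2.6 − 15 − 35 − 15 = 0 → C_y = -5.706 kN.
ΣF_x = 0: no horizontal applied forces, so C_x = 0.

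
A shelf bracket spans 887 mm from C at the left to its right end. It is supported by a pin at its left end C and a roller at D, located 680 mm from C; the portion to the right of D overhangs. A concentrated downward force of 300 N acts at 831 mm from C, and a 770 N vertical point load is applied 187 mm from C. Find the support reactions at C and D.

Taking moments about C: D_y·680 − 300·831 − 770·187 = 0 → D_y = 393290/680 = 578.368 ≈ 578.4 N.
ΣF_y = 0: C_y + 578.368 − 300 − 770 = 0 → C_y = 491.6 N.
ΣF_x = 0: no horizontal applied forces, so C_x = 0.

C_x = 0, C_y = 491.6 N, D_y = 578.4 N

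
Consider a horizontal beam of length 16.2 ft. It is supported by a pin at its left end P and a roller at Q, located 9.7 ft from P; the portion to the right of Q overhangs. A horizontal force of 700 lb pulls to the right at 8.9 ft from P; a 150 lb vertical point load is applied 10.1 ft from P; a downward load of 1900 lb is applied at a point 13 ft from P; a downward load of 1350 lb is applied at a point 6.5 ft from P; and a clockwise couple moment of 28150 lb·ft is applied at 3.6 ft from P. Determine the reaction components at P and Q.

Moments about P: Q_y·9.7 − 150·10.1 − 1900·13 − 1350·6.5 − 28150 = 0 → Q_y = 63140/9.7 = 6509.28 ≈ 6509 lb.
ΣF_y = 0: P_y + 6509.28 − 150 − 1900 − 1350 = 0 → P_y = -3109 lb.
ΣF_x = 0: P_x + 700 = 0 → P_x = -700.0 lb.

P_x = -700.0 lb, P_y = -3109 lb, Q_y = 6509 lb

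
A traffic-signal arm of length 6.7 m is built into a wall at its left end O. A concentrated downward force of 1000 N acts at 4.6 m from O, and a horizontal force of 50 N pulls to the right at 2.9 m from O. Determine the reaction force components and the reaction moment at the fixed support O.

ΣF_x = 0: O_x + 50 = 0 → O_x = -50.00 N.
ΣF_y = 0: O_y − 1000 = 0 → O_y = 1000 N.
ΣM about O: M_O − 1000·4.6 = 0 → M_O = 4600 N·m.

O_x = -50.00 N, O_y = 1000 N, M_O = 4600 N·m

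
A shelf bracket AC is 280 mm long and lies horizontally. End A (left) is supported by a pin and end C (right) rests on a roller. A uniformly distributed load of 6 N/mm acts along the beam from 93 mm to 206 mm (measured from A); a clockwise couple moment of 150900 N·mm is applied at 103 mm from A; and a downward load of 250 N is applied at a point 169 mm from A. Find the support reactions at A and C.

A_x = 0, A_y = -123.8 N, C_y = 1052 N

Resultant of the distributed load: 6 × 113 = 678 N at 149.5 mm from A.
Taking moments about A: C_y·280 − (6·113)·149.5 − 150900 − 250·169 = 0 → C_y = 294511/280 = 1051.83 ≈ 1052 N.
ΣF_y = 0: A_y + 1051.83 − 6·113 − 250 = 0 → A_y = -123.8 N.
ΣF_x = 0: no horizontal applied forces, so A_x = 0.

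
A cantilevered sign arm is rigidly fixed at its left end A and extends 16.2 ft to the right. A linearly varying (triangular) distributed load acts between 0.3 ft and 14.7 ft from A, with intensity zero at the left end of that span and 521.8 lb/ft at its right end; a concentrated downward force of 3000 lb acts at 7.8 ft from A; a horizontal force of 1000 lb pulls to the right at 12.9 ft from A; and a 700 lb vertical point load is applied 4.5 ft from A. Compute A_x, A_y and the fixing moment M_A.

Resultant of the triangular load: ½ × 521.8 × 14.4 = 3756.96 lb, acting at 9.9 ft from A (one-third of the span from the peak).
ΣF_x = 0: A_x + 1000 = 0 → A_x = -1000 lb.
ΣF_y = 0: A_y − ½·521.8·14.4 − 3000 − 700 = 0 → A_y = 7457 lb.
ΣM about A: M_A − (½·521.8·14.4)·9.9 − 3000·7.8 − 700·4.5 = 0 → M_A = 63740 lb·ft.

A_x = -1000 lb, A_y = 7457 lb, M_A = 63740 lb·ft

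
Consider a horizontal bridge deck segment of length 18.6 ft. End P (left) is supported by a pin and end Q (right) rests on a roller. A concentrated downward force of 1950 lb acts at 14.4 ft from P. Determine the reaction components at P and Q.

Taking moments about P: Q_y·18.6 − 1950·14.4 = 0 → Q_y = 28080/18.6 = 1509.68 ≈ 1510 lb.
ΣF_y = 0: P_y + 1509.68 − 1950 = 0 → P_y = 440.3 lb.
ΣF_x = 0: no horizontal applied forces, so P_x = 0.

P_x = 0, P_y = 440.3 lb, Q_y = 1510 lb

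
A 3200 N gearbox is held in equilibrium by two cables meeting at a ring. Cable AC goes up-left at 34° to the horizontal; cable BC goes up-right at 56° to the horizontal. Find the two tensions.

ΣF_x = 0: −T_AC·cos34° + T_BC·cos56° = 0 → T_BC = 1.48256·T_AC.
ΣF_y = 0: T_AC·sin34° + T_BC·sin56° = 3200.
Substitute: T_AC·(0.559193 + 1.48256·0.829038) = 3200 → T_AC = 1789.42 ≈ 1789 N.
Then T_BC = 1.48256 × 1789.42 = 2653 N.

T_AC = 1789 N, T_BC = 2653 N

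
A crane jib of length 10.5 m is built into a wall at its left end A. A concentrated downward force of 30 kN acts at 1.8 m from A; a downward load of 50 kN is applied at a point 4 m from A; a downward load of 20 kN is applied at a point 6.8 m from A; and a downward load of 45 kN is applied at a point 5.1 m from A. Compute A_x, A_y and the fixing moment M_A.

ΣF_x = 0: A_x = 0.
ΣF_y = 0: A_y − 30 − 50 − 20 − 45 = 0 → A_y = 145.0 kN.
ΣM about A: M_A − 30·1.8 − 50·4 − 20·6.8 − 45·5.1 = 0 → M_A = 619.5 kN·m.

A_x = 0, A_y = 145.0 kN, M_A = 619.5 kN·m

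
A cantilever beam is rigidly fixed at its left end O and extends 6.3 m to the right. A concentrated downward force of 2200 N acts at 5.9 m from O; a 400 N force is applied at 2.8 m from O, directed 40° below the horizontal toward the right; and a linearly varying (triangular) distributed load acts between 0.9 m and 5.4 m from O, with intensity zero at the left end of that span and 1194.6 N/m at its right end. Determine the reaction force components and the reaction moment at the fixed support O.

O_x = -306.4 N, O_y = 5145 N, M_O = 24180 N·m

Resultant of the triangular load: ½ × 1194.6 × 4.5 = 2687.85 N, acting at 3.9 m from O (one-third of the span from the peak).
ΣF_x = 0: O_x + 400·cos40° = 0 → O_x = -306.4 N.
ΣF_y = 0: O_y − 2200 − 400·sin40° − ½·1194.6·4.5 = 0 → O_y = 5145 N.
ΣM about O: M_O − 2200·5.9 − 400·sin40°·2.8 − (½·1194.6·4.5)·3.9 = 0 → M_O = 24180 N·m.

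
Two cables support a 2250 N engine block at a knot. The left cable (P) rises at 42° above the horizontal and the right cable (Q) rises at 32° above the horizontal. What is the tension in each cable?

ΣF_x = 0: −T_P·cos42° + T_Q·cos32° = 0 → T_Q = 0.8763·T_P.
ΣF_y = 0: T_P·sin42° + T_Q·sin32° = 2250.
Substitute: T_P·(0.669131 + 0.8763·0.529919) = 2250 → T_P = 1985 N.
Then T_Q = 0.8763 × 1985 = 1739 N.

T_P = 1985 N, T_Q = 1739 N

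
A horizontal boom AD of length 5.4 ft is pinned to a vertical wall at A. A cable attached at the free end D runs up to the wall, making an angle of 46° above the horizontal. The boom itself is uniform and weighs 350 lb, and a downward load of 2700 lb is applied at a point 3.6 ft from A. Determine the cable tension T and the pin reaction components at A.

ΣM about A: T·sin46°·5.4 − 350·2.7 − 2700·3.6 = 0 → T = 10665/(5.4·0.71934) = 2745.57 ≈ 2746 lb.
ΣF_x = 0: A_x − T·cos46° = 0 → A_x = 2745.57 × 0.694658 = 1907 lb.
ΣF_y = 0: A_y + T·sin46° − 350 − 2700 = 0 → A_y = 3050 − 2745.57 × 0.71934 = 1075 lb.

T = 2746 lb, A_x = 1907 lb, A_y = 1075 lb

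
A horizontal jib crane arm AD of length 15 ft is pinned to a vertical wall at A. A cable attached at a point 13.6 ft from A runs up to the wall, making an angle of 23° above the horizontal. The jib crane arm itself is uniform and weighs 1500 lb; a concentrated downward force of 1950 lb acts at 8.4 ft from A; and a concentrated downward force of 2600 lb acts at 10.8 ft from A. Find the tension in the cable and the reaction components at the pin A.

ΣM about A: T·sin23°·13.6 − 1500·7.5 − 1950·8.4 − 2600·10.8 = 0 → T = 55710/(13.6·0.390731) = 10483.7 ≈ 10480 lb.
ΣF_x = 0: A_x − T·cos23° = 0 → A_x = 10483.7 × 0.920505 = 9650 lb.
ΣF_y = 0: A_y + T·sin23° − 1500 − 1950 − 2600 = 0 → A_y = 6050 − 10483.7 × 0.390731 = 1954 lb.

T = 10480 lb, A_x = 9650 lb, A_y = 1954 lb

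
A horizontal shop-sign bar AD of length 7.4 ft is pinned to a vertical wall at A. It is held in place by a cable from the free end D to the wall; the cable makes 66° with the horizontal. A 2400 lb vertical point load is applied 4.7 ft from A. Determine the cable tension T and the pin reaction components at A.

ΣM about A: T·sin66°·7.4 − 2400·4.7 = 0 → T = 11280/(7.4·0.913545) = 1668.58 ≈ 1669 lb.
ΣF_x = 0: A_x − T·cos66° = 0 → A_x = 1668.58 × 0.406737 = 678.7 lb.
ΣF_y = 0: A_y + T·sin66° − 2400 = 0 → A_y = 2400 − 1668.58 × 0.913545 = 875.7 lb.

T = 1669 lb, A_x = 678.7 lb, A_y = 875.7 lb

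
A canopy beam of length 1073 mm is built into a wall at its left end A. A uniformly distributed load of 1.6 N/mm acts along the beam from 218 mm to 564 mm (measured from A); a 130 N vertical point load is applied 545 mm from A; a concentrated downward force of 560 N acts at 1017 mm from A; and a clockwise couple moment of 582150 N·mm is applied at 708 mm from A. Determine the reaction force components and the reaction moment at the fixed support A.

A_x = 0, A_y = 1244 N, M_A = 1439000 N·mm

Resultant of the distributed load: 1.6 × 346 = 553.6 N at 391 mm from A.
ΣF_x = 0: A_x = 0.
ΣF_y = 0: A_y − 1.6·346 − 130 − 560 = 0 → A_y = 1244 N.
ΣM about A: M_A − (1.6·346)·391 − 130·545 − 560·1017 − 582150 = 0 → M_A = 1439000 N·mm.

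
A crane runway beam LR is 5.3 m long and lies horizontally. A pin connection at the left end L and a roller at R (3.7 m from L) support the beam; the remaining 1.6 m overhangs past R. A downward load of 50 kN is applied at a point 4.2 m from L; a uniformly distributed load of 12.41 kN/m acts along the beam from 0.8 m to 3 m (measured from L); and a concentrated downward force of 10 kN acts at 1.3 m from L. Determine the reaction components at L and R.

L_x = 0, L_y = 13.01 kN, R_y = 74.29 kN

Resultant of the distributed load: 12.41 × 2.2 = 27.302 kN at 1.9 m from L.
Taking moments about L: R_y·3.7 − 50·4.2 − (12.41·2.2)·1.9 − 10·1.3 = 0 → R_y = 274.8738/3.7 = 74.2902 ≈ 74.29 kN.
ΣF_y = 0: L_y + 74.2902 − 50 − 12.41·2.2 − 10 = 0 → L_y = 13.01 kN.
ΣF_x = 0: no horizontal applied forces, so L_x = 0.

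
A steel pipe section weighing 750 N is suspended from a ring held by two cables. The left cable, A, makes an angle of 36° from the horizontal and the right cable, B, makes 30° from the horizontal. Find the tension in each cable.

ΣF_x = 0: −T_A·cos36° + T_B·cos30° = 0 → T_B = 0.934172·T_A.
ΣF_y = 0: T_A·sin36° + T_B·sin30° = 750.
Substitute: T_A·(0.587785 + 0.934172·0.5) = 750 → T_A = 710.987 ≈ 711.0 N.
Then T_B = 0.934172 × 710.987 = 664.2 N.

T_A = 711.0 N, T_B = 664.2 N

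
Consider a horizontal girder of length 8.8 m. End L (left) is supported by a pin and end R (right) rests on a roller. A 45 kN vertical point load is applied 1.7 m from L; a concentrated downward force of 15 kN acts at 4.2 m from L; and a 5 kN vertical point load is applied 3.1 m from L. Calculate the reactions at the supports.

L_x = 0, L_y = 47.39 kN, R_y = 17.61 kN

Taking moments about L: R_y·8.8 − 45·1.7 − 15·4.2 − 5·3.1 = 0 → R_y = 155/8.8 = 17.6136 ≈ 17.61 kN.
ΣF_y = 0: L_y + 17.6136 − 45 − 15 − 5 = 0 → L_y = 47.39 kN.
ΣF_x = 0: no horizontal applied forces, so L_x = 0.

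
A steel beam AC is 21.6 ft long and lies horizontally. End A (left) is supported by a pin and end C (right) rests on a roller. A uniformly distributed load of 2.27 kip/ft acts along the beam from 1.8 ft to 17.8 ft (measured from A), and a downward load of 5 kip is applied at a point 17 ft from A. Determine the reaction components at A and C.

A_x = 0, A_y = 20.91 kip, C_y = 20.41 kip

Resultant of the distributed load: 2.27 × 16 = 36.32 kip at 9.8 ft from A.
Taking moments about A: C_y·21.6 − (2.27·16)·9.8 − 5·17 = 0 → C_y = 440.936/21.6 = 20.4137 ≈ 20.41 kip.
ΣF_y = 0: A_y + 20.4137 − 2.27·16 − 5 = 0 → A_y = 20.91 kip.
ΣF_x = 0: no horizontal applied forces, so A_x = 0.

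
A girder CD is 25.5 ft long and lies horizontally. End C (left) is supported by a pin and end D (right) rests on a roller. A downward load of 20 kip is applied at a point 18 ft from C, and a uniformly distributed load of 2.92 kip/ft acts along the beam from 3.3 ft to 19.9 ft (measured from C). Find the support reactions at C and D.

Resultant of the distributed load: 2.92 × 16.6 = 48.472 kip at 11.6 ft from C.
Moments about C: D_y·25.5 − 20·18 − (2.92·16.6)·11.6 = 0 → D_y = 922.2752/25.5 = 36.1677 ≈ 36.17 kip.
ΣF_y = 0: C_y + 36.1677 − 20 − 2.92·16.6 = 0 → C_y = 32.30 kip.
ΣF_x = 0: no horizontal applied forces, so C_x = 0.

C_x = 0, C_y = 32.30 kip, D_y = 36.17 kip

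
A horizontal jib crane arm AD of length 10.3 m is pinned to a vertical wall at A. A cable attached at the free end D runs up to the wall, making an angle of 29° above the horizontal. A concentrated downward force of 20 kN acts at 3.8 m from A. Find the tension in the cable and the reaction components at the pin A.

ΣM about A: T·sin29°·10.3 − 20·3.8 = 0 → T = 76/(10.3·0.48481) = 15.2197 ≈ 15.22 kN.
ΣF_x = 0: A_x − T·cos29° = 0 → A_x = 15.2197 × 0.87462 = 13.31 kN.
ΣF_y = 0: A_y + T·sin29° − 20 = 0 → A_y = 20 − 15.2197 × 0.48481 = 12.62 kN.

T = 15.22 kN, A_x = 13.31 kN, A_y = 12.62 kN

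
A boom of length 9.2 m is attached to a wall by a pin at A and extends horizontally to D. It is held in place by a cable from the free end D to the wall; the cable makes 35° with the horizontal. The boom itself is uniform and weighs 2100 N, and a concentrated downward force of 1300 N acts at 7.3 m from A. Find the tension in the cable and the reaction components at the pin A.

T = 3629 N, A_x = 2973 N, A_y = 1318 N

ΣM about A: T·sin35°·9.2 − 2100·4.6 − 1300·7.3 = 0 → T = 19150/(9.2·0.573576) = 3629.03 ≈ 3629 N.
ΣF_x = 0: A_x − T·cos35° = 0 → A_x = 3629.03 × 0.819152 = 2973 N.
ΣF_y = 0: A_y + T·sin35° − 2100 − 1300 = 0 → A_y = 3400 − 3629.03 × 0.573576 = 1318 N.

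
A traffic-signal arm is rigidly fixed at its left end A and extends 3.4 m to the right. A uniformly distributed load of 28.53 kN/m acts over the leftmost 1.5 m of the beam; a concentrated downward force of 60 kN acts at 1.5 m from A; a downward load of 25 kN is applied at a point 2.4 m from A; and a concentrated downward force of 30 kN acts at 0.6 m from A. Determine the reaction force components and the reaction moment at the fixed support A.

Resultant of the distributed load: 28.53 × 1.5 = 42.795 kN at 0.75 m from A.
ΣF_x = 0: A_x = 0.
ΣF_y = 0: A_y − 28.53·1.5 − 60 − 25 − 30 = 0 → A_y = 157.8 kN.
ΣM about A: M_A − (28.53·1.5)·0.75 − 60·1.5 − 25·2.4 − 30·0.6 = 0 → M_A = 200.1 kN·m.

A_x = 0, A_y = 157.8 kN, M_A = 200.1 kN·m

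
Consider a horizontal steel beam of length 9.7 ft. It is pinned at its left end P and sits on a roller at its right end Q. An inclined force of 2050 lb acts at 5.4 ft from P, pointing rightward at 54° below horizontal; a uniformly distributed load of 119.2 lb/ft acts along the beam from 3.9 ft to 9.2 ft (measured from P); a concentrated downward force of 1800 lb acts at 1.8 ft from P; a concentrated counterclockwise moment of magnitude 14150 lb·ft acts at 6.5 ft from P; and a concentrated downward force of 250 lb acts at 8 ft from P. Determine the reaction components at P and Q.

P_x = -1205 lb, P_y = 3909 lb, Q_y = 431.3 lb

Resultant of the distributed load: 119.2 × 5.3 = 631.76 lb at 6.55 ft from P.
Taking moments about P: Q_y·9.7 − 2050·sin54°·5.4 − (119.2·5.3)·6.55 − 1800·1.8 + 14150 − 250·8 = 0 → Q_y = 4183.85/9.7 = 431.325 ≈ 431.3 lb.
ΣF_y = 0: P_y + 431.325 − 2050·sin54° − 119.2·5.3 − 1800 − 250 = 0 → P_y = 3909 lb.
ΣF_x = 0: P_x + 2050·cos54° = 0 → P_x = -1205 lb.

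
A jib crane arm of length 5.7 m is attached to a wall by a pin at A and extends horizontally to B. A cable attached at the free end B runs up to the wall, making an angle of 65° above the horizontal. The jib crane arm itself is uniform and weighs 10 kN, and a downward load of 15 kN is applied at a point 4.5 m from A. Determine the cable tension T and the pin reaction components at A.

ΣM about A: T·sin65°·5.7 − 10·2.85 − 15·4.5 = 0 → T = 96/(5.7·0.906308) = 18.5832 ≈ 18.58 kN.
ΣF_x = 0: A_x − T·cos65° = 0 → A_x = 18.5832 × 0.422618 = 7.854 kN.
ΣF_y = 0: A_y + T·sin65° − 10 − 15 = 0 → A_y = 25 − 18.5832 × 0.906308 = 8.158 kN.

T = 18.58 kN, A_x = 7.854 kN, A_y = 8.158 kN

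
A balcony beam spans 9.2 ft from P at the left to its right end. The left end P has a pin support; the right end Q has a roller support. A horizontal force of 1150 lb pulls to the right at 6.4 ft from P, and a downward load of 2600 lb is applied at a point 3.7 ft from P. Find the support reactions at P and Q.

P_x = -1150 lb, P_y = 1554 lb, Q_y = 1046 lb

Taking moments about P: Q_y·9.2 − 2600·3.7 = 0 → Q_y = 9620/9.2 = 1045.65 ≈ 1046 lb.
ΣF_y = 0: P_y + 1045.65 − 2600 = 0 → P_y = 1554 lb.
ΣF_x = 0: P_x + 1150 = 0 → P_x = -1150 lb.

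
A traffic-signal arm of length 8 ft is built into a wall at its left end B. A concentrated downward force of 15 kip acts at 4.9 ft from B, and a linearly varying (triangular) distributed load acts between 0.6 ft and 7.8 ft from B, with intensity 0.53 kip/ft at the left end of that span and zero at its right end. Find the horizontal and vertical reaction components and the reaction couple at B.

B_x = 0, B_y = 16.91 kip, M_B = 79.22 kip·ft

Resultant of the triangular load: ½ × 0.53 × 7.2 = 1.908 kip, acting at 3 ft from B (one-third of the span from the peak).
ΣF_x = 0: B_x = 0.
ΣF_y = 0: B_y − 15 − ½·0.53·7.2 = 0 → B_y = 16.91 kip.
ΣM about B: M_B − 15·4.9 − (½·0.53·7.2)·3 = 0 → M_B = 79.22 kip·ft.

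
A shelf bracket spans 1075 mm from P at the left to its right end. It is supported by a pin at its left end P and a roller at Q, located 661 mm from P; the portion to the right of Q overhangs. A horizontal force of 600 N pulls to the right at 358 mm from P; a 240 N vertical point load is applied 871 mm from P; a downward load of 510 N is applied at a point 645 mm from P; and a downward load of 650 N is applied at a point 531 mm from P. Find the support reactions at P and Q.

P_x = -600.0 N, P_y = 63.93 N, Q_y = 1336 N

Moments about P: Q_y·661 − 240·871 − 510·645 − 650·531 = 0 → Q_y = 883140/661 = 1336.07 ≈ 1336 N.
ΣF_y = 0: P_y + 1336.07 − 240 − 510 − 650 = 0 → P_y = 63.93 N.
ΣF_x = 0: P_x + 600 = 0 → P_x = -600.0 N.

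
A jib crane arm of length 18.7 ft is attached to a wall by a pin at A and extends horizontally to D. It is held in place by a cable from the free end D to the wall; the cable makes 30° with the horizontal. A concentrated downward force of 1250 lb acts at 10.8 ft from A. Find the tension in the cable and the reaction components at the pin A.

T = 1444 lb, A_x = 1250 lb, A_y = 528.1 lb

ΣM about A: T·sin30°·18.7 − 1250·10.8 = 0 → T = 13500/(18.7·0.5) = 1443.85 ≈ 1444 lb.
ΣF_x = 0: A_x − T·cos30° = 0 → A_x = 1443.85 × 0.866025 = 1250 lb.
ΣF_y = 0: A_y + T·sin30° − 1250 = 0 → A_y = 1250 − 1443.85 × 0.5 = 528.1 lb.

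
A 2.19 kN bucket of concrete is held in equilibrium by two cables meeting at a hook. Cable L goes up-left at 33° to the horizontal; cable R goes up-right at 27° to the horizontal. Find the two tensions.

T_L = 2.253 kN, T_R = 2.121 kN

ΣF_x = 0: −T_L·cos33° + T_R·cos27° = 0 → T_R = 0.941262·T_L.
ΣF_y = 0: T_L·sin33° + T_R·sin27° = 2.19.
Substitute: T_L·(0.544639 + 0.941262·0.45399) = 2.19 → T_L = 2.25317 ≈ 2.253 kN.
Then T_R = 0.941262 × 2.25317 = 2.121 kN.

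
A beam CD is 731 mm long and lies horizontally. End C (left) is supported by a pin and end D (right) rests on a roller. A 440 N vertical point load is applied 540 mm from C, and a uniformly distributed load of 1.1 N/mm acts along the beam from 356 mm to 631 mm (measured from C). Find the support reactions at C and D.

Resultant of the distributed load: 1.1 × 275 = 302.5 N at 493.5 mm from C.
Moments about C: D_y·731 − 440·540 − (1.1·275)·493.5 = 0 → D_y = 386883.75/731 = 529.253 ≈ 529.3 N.
ΣF_y = 0: C_y + 529.253 − 440 − 1.1·275 = 0 → C_y = 213.2 N.
ΣF_x = 0: no horizontal applied forces, so C_x = 0.

C_x = 0, C_y = 213.2 N, D_y = 529.3 N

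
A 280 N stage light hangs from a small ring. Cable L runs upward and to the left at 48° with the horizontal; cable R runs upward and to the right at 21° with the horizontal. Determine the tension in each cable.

ΣF_x = 0: −T_L·cos48° + T_R·cos21° = 0 → T_R = 0.716736·T_L.
ΣF_y = 0: T_L·sin48° + T_R·sin21° = 280.
Substitute: T_L·(0.743145 + 0.716736·0.358368) = 280 → T_L = 280.0 N.
Then T_R = 0.716736 × 280 = 200.7 N.

T_L = 280.0 N, T_R = 200.7 N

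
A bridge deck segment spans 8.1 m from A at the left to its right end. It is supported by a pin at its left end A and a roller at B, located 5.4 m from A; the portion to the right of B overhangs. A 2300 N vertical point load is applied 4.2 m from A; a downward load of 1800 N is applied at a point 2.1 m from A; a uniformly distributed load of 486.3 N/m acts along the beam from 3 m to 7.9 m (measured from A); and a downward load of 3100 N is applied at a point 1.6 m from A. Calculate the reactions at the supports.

Resultant of the distributed load: 486.3 × 4.9 = 2382.87 N at 5.45 m from A.
Taking moments about A: B_y·5.4 − 2300·4.2 − 1800·2.1 − (486.3·4.9)·5.45 − 3100·1.6 = 0 → B_y = 31386.6415/5.4 = 5812.34 ≈ 5812 N.
ΣF_y = 0: A_y + 5812.34 − 2300 − 1800 − 486.3·4.9 − 3100 = 0 → A_y = 3771 N.
ΣF_x = 0: no horizontal applied forces, so A_x = 0.

A_x = 0, A_y = 3771 N, B_y = 5812 N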